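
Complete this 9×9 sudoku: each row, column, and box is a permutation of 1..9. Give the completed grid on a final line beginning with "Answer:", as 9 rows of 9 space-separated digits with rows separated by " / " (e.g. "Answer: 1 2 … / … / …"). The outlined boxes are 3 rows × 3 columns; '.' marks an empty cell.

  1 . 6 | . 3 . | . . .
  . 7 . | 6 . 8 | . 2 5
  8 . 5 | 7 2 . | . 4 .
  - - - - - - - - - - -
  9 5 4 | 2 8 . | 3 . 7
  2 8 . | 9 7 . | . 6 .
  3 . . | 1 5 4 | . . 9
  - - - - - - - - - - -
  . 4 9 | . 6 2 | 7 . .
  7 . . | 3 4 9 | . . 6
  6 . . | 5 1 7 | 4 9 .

Step 1. [r7c8∈{1,3,5,8}] across col 8, 3 lands solely at r7c8. So r7c8=3.
Step 2. [r2c7∈{1,9}] 1 has one home in row 2: r2c7 ⇒ r2c7=1.
Step 3. [r1c9∈{8}] only 8 remains possible at r1c9, so r1c9=8.
Step 4. [r9c9∈{2}] nothing but 2 survives at r9c9 ⇒ r9c9=2.
Step 5. [r8c2∈{1,2}] col 2 places 1 nowhere but r8c2. So r8c2=1.
Step 6. [r1c7∈{9}] r1c7's peers cover all but 9, so r1c7=9.
Step 7. [r6c8∈{8}] r6c8's peers cover all but 8, so r6c8=8.
Step 8. [r8c7∈{5,8}] col 7 places 8 nowhere but r8c7 ⇒ r8c7=8.
Step 9. [r9c2∈{3}] r9c2 has the single candidate 3 ⇒ r9c2=3.
Step 10. [r7c9∈{1}] r7c9 is down to just 1 ⇒ r7c9=1.
Step 11. [r3c7∈{6}] r3c7 has the single candidate 6. So r3c7=6.
Step 12. [r8c8∈{5}] r8c8 has the single candidate 5. So r8c8=5.
Step 13. [r1c8∈{7}] only 7 remains possible at r1c8, so r1c8=7.
Step 14. [r1c2∈{2}] r1c2 has the single candidate 2 ⇒ r1c2=2.
Step 15. [r3c6∈{1}] r3c6's peers cover all but 1 ⇒ r3c6=1.
Step 16. [r5c3∈{1}] nothing but 1 survives at r5c3, so r5c3=1.
Step 17. [r8c3∈{2}] only 2 remains possible at r8c3. So r8c3=2.
Step 18. [r1c4∈{4}] r1c4's peers cover all but 4 ⇒ r1c4=4.
Step 19. [r6c2∈{6}] r6c2 is down to just 6. So r6c2=6.
Step 20. [r4c8∈{1}] r4c8 has the single candidate 1, so r4c8=1.
Step 21. [r6c7∈{2}] nothing but 2 survives at r6c7, so r6c7=2.
Step 22. [r9c3∈{8}] r9c3 is down to just 8. So r9c3=8.
Step 23. [r7c1∈{5}] only 5 remains possible at r7c1. So r7c1=5.
Step 24. [r5c7∈{5}] r5c7 is down to just 5, so r5c7=5.
Step 25. [r1c6∈{5}] r1c6 has the single candidate 5, so r1c6=5.
Step 26. [r2c5∈{9}] r2c5 is down to just 9, so r2c5=9.
Step 27. [r5c6∈{3}] r5c6 is down to just 3, so r5c6=3.
Step 28. [r4c6∈{6}] r4c6 is down to just 6. So r4c6=6.
Step 29. [r2c3∈{3}] r2c3 is down to just 3. So r2c3=3.
Step 30. [r5c9∈{4}] r5c9's peers cover all but 4. So r5c9=4.
Step 31. [r3c2∈{9}] only 9 remains possible at r3c2, so r3c2=9.
Step 32. [r2c1∈{4}] r2c1's peers cover all but 4 ⇒ r2c1=4.
Step 33. [r3c9∈{3}] only 3 remains possible at r3c9. So r3c9=3.
Step 34. [r7c4∈{8}] r7c4 has the single candidate 8, so r7c4=8.
Step 35. [r6c3∈{7}] r6c3 has the single candidate 7 ⇒ r6c3=7.

Answer: 1 2 6 4 3 5 9 7 8 / 4 7 3 6 9 8 1 2 5 / 8 9 5 7 2 1 6 4 3 / 9 5 4 2 8 6 3 1 7 / 2 8 1 9 7 3 5 6 4 / 3 6 7 1 5 4 2 8 9 / 5 4 9 8 6 2 7 3 1 / 7 1 2 3 4 9 8 5 6 / 6 3 8 5 1 7 4 9 2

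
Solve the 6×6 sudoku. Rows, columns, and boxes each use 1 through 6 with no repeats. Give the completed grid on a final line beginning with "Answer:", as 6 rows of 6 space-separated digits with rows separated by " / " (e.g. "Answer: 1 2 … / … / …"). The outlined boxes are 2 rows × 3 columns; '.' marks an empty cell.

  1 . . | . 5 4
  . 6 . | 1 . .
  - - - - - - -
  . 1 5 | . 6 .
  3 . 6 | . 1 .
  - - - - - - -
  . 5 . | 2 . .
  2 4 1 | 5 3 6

Step 1. [r1c2∈{2,3}] across col 2, 3 lands solely at r1c2. So r1c2=3.
Step 2. [r3c6∈{2,3}] r3c6 is the only open cell in row 3 admitting 2 ⇒ r3c6=2.
Step 3. [r3c1∈{4}] r3c1 is down to just 4, so r3c1=4.
Step 4. [r2c5∈{2}] r2c5 has the single candidate 2. So r2c5=2.
Step 5. [r5c3∈{3}] nothing but 3 survives at r5c3 ⇒ r5c3=3.
Step 6. [r4c4∈{4}] r4c4 is down to just 4. So r4c4=4.
Step 7. [r2c3∈{4}] r2c3's peers cover all but 4, so r2c3=4.
Step 8. [r4c6∈{5}] r4c6's peers cover all but 5, so r4c6=5.
Step 9. [r1c3∈{2}] r1c3's peers cover all but 2, so r1c3=2.
Step 10. [r3c4∈{3}] r3c4 is down to just 3, so r3c4=3.
Step 11. [r5c1∈{6}] only 6 remains possible at r5c1. So r5c1=6.
Step 12. [r4c2∈{2}] r4c2 is down to just 2 ⇒ r4c2=2.
Step 13. [r2c6∈{3}] nothing but 3 survives at r2c6, so r2c6=3.
Step 14. [r5c5∈{4}] only 4 remains possible at r5c5, so r5c5=4.
Step 15. [r2c1∈{5}] r2c1 is down to just 5 ⇒ r2c1=5.
Step 16. [r5c6∈{1}] r5c6's peers cover all but 1, so r5c6=1.
Step 17. [r1c4∈{6}] nothing but 6 survives at r1c4 ⇒ r1c4=6.

Answer: 1 3 2 6 5 4 / 5 6 4 1 2 3 / 4 1 5 3 6 2 / 3 2 6 4 1 5 / 6 5 3 2 4 1 / 2 4 1 5 3 6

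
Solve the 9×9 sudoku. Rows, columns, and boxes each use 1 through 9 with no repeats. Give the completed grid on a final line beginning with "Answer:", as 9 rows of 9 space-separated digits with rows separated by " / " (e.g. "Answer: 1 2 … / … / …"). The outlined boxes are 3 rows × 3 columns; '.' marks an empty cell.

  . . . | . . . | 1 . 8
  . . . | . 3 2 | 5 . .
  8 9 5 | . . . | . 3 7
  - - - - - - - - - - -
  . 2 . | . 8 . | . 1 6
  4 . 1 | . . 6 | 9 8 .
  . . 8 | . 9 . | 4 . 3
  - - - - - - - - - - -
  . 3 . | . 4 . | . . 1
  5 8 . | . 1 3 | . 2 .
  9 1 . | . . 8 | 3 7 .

Step 1. [r6c4∈{1,2,5,7}] in row 6, 2 fits only at r6c4 ⇒ r6c4=2.
Step 2. [r3c5∈{6}] r3c5 has the single candidate 6 ⇒ r3c5=6.
Step 3. [r6c8∈{5}] nothing but 5 survives at r6c8 ⇒ r6c8=5.
Step 4. [r8c7∈{6}] r8c7's peers cover all but 6. So r8c7=6.
Step 5. [r7c8∈{9}] only 9 remains possible at r7c8 ⇒ r7c8=9.
Step 6. [r1c6∈{4,5,7,9}] across col 6, 9 lands solely at r1c6. So r1c6=9.
Step 7. [r4c7∈{7}] only 7 remains possible at r4c7, so r4c7=7.
Step 8. [r2c4∈{1,4,7,8}] r2c4 is the only open cell in row 2 admitting 8. So r2c4=8.
Step 9. [r5c4∈{3,5,7}] 3 has one home in row 5: r5c4. So r5c4=3.
Step 10. [r9c9∈{4,5}] col 9 places 5 nowhere but r9c9, so r9c9=5.
Step 11. [r9c3∈{2,4,6}] across row 9, 4 lands solely at r9c3 ⇒ r9c3=4.
Step 12. [r8c3∈{7}] nothing but 7 survives at r8c3. So r8c3=7.
Step 13. [r2c3∈{6}] r2c3 is down to just 6 ⇒ r2c3=6.
Step 14. [r7c1∈{2,6}] r7c1 is the only open cell in box 7 admitting 6. So r7c1=6.
Step 15. [r6c1∈{7}] r6c1 is down to just 7, so r6c1=7.
Step 16. [r2c8∈{4}] r2c8's peers cover all but 4 ⇒ r2c8=4.
Step 17. [r4c1∈{3}] r4c1 has the single candidate 3. So r4c1=3.
Step 18. [r7c6∈{5,7}] across col 6, 7 lands solely at r7c6, so r7c6=7.
Step 19. [r1c4∈{4,5,7}] across col 4, 7 lands solely at r1c4 ⇒ r1c4=7.
Step 20. [r4c6∈{4,5}] 5 has one home in col 6: r4c6 ⇒ r4c6=5.
Step 21. [r3c4∈{1,4}] in col 4, 1 fits only at r3c4, so r3c4=1.
Step 22. [r7c3∈{2}] r7c3's peers cover all but 2 ⇒ r7c3=2.
Step 23. [r7c4∈{5}] r7c4's peers cover all but 5 ⇒ r7c4=5.
Step 24. [r7c7∈{8}] only 8 remains possible at r7c7, so r7c7=8.
Step 25. [r9c4∈{6}] r9c4's peers cover all but 6, so r9c4=6.
Step 26. [r8c4∈{9}] r8c4 has the single candidate 9 ⇒ r8c4=9.
Step 27. [r5c2∈{5}] r5c2 has the single candidate 5 ⇒ r5c2=5.
Step 28. [r6c2∈{6}] r6c2's peers cover all but 6, so r6c2=6.
Step 29. [r2c9∈{9}] r2c9 has the single candidate 9. So r2c9=9.
Step 30. [r2c1∈{1}] r2c1's peers cover all but 1 ⇒ r2c1=1.
Step 31. [r1c3∈{3}] r1c3 is down to just 3. So r1c3=3.
Step 32. [r2c2∈{7}] nothing but 7 survives at r2c2 ⇒ r2c2=7.
Step 33. [r4c3∈{9}] r4c3 is down to just 9, so r4c3=9.
Step 34. [r1c5∈{5}] r1c5's peers cover all but 5, so r1c5=5.
Step 35. [r1c2∈{4}] only 4 remains possible at r1c2, so r1c2=4.
Step 36. [r8c9∈{4}] r8c9 has the single candidate 4 ⇒ r8c9=4.
Step 37. [r5c9∈{2}] r5c9 is down to just 2. So r5c9=2.
Step 38. [r3c6∈{4}] nothing but 4 survives at r3c6 ⇒ r3c6=4.
Step 39. [r3c7∈{2}] r3c7's peers cover all but 2 ⇒ r3c7=2.
Step 40. [r9c5∈{2}] r9c5 is down to just 2 ⇒ r9c5=2.
Step 41. [r4c4∈{4}] only 4 remains possible at r4c4, so r4c4=4.
Step 42. [r6c6∈{1}] r6c6 has the single candidate 1, so r6c6=1.
Step 43. [r1c8∈{6}] r1c8's peers cover all but 6, so r1c8=6.
Step 44. [r5c5∈{7}] r5c5 has the single candidate 7. So r5c5=7.
Step 45. [r1c1∈{2}] r1c1 has the single candidate 2. So r1c1=2.

Answer: 2 4 3 7 5 9 1 6 8 / 1 7 6 8 3 2 5 4 9 / 8 9 5 1 6 4 2 3 7 / 3 2 9 4 8 5 7 1 6 / 4 5 1 3 7 6 9 8 2 / 7 6 8 2 9 1 4 5 3 / 6 3 2 5 4 7 8 9 1 / 5 8 7 9 1 3 6 2 4 / 9 1 4 6 2 8 3 7 5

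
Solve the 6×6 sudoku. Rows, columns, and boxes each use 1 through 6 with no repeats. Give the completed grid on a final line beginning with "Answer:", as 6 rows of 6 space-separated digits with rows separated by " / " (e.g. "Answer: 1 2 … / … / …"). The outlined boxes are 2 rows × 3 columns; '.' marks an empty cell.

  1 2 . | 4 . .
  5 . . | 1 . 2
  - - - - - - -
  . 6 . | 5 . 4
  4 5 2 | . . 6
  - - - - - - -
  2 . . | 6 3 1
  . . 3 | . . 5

Step 1. [r5c2∈{4}] only 4 remains possible at r5c2 ⇒ r5c2=4.
Step 2. [r3c5∈{1,2}] 2 has one home in row 3: r3c5. So r3c5=2.
Step 3. [r1c3∈{6}] nothing but 6 survives at r1c3 ⇒ r1c3=6.
Step 4. [r1c5∈{5}] only 5 remains possible at r1c5 ⇒ r1c5=5.
Step 5. [r6c4∈{2}] r6c4 has the single candidate 2. So r6c4=2.
Step 6. [r1c6∈{3}] r1c6 is down to just 3, so r1c6=3.
Step 7. [r3c1∈{3}] only 3 remains possible at r3c1, so r3c1=3.
Step 8. [r2c5∈{6}] r2c5 has the single candidate 6. So r2c5=6.
Step 9. [r3c3∈{1}] nothing but 1 survives at r3c3 ⇒ r3c3=1.
Step 10. [r6c1∈{6}] r6c1 has the single candidate 6, so r6c1=6.
Step 11. [r6c5∈{4}] only 4 remains possible at r6c5 ⇒ r6c5=4.
Step 12. [r2c3∈{4}] r2c3 has the single candidate 4 ⇒ r2c3=4.
Step 13. [r4c4∈{3}] only 3 remains possible at r4c4. So r4c4=3.
Step 14. [r5c3∈{5}] r5c3 is down to just 5. So r5c3=5.
Step 15. [r6c2∈{1}] r6c2 is down to just 1 ⇒ r6c2=1.
Step 16. [r4c5∈{1}] only 1 remains possible at r4c5. So r4c5=1.
Step 17. [r2c2∈{3}] nothing but 3 survives at r2c2 ⇒ r2c2=3.

Answer: 1 2 6 4 5 3 / 5 3 4 1 6 2 / 3 6 1 5 2 4 / 4 5 2 3 1 6 / 2 4 5 6 3 1 / 6 1 3 2 4 5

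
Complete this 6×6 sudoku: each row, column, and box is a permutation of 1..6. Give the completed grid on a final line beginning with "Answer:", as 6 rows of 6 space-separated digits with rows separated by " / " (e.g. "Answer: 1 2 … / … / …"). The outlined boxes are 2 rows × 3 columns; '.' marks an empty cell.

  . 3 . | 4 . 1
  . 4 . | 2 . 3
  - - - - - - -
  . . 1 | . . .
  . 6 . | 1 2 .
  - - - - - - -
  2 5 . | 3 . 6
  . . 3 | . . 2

Step 1. [r6c1∈{1,4,6}] r6c1 is the only open cell in row 6 admitting 6. So r6c1=6.
Step 2. [r1c1∈{5}] only 5 remains possible at r1c1. So r1c1=5.
Step 3. [r6c5∈{1,4,5}] row 6 places 4 nowhere but r6c5. So r6c5=4.
Step 4. [r1c5∈{6}] r1c5 is down to just 6, so r1c5=6.
Step 5. [r4c3∈{4,5}] 5 has one home in col 3: r4c3. So r4c3=5.
Step 6. [r3c6∈{4,5}] r3c6 is the only open cell in col 6 admitting 5. So r3c6=5.
Step 7. [r3c1∈{3,4}] in row 3, 4 fits only at r3c1. So r3c1=4.
Step 8. [r6c2∈{1}] nothing but 1 survives at r6c2. So r6c2=1.
Step 9. [r1c3∈{2}] r1c3 has the single candidate 2 ⇒ r1c3=2.
Step 10. [r2c5∈{5}] r2c5 is down to just 5, so r2c5=5.
Step 11. [r3c4∈{6}] only 6 remains possible at r3c4, so r3c4=6.
Step 12. [r4c6∈{4}] r4c6 has the single candidate 4, so r4c6=4.
Step 13. [r2c3∈{6}] nothing but 6 survives at r2c3. So r2c3=6.
Step 14. [r3c2∈{2}] r3c2 is down to just 2, so r3c2=2.
Step 15. [r5c5∈{1}] r5c5's peers cover all but 1 ⇒ r5c5=1.
Step 16. [r6c4∈{5}] r6c4 has the single candidate 5. So r6c4=5.
Step 17. [r4c1∈{3}] nothing but 3 survives at r4c1 ⇒ r4c1=3.
Step 18. [r2c1∈{1}] r2c1 is down to just 1. So r2c1=1.
Step 19. [r3c5∈{3}] r3c5 has the single candidate 3. So r3c5=3.
Step 20. [r5c3∈{4}] r5c3's peers cover all but 4 ⇒ r5c3=4.

Answer: 5 3 2 4 6 1 / 1 4 6 2 5 3 / 4 2 1 6 3 5 / 3 6 5 1 2 4 / 2 5 4 3 1 6 / 6 1 3 5 4 2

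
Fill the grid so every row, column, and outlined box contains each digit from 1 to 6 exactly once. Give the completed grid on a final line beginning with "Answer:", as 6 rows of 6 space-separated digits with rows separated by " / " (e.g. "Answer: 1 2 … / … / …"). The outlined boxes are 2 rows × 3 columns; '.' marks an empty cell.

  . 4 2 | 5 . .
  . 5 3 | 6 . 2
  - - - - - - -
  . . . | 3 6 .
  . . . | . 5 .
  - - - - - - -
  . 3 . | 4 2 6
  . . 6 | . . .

Step 1. [r2c1∈{1}] r2c1 is down to just 1. So r2c1=1.
Step 2. [r6c4∈{1}] r6c4 is down to just 1 ⇒ r6c4=1.
Step 3. [r6c1∈{2,4,5}] 4 has one home in row 6: r6c1 ⇒ r6c1=4.
Step 4. [r5c3∈{1,5}] 1 has one home in row 5: r5c3 ⇒ r5c3=1.
Step 5. [r4c2∈{1,2,6}] across col 2, 6 lands solely at r4c2 ⇒ r4c2=6.
Step 6. [r4c6∈{1,4}] in row 4, 1 fits only at r4c6 ⇒ r4c6=1.
Step 7. [r1c6∈{3}] r1c6 has the single candidate 3, so r1c6=3.
Step 8. [r3c3∈{4,5}] r3c3 is the only open cell in col 3 admitting 5, so r3c3=5.
Step 9. [r3c1∈{2}] r3c1 has the single candidate 2 ⇒ r3c1=2.
Step 10. [r3c2∈{1}] only 1 remains possible at r3c2, so r3c2=1.
Step 11. [r5c1∈{5}] nothing but 5 survives at r5c1 ⇒ r5c1=5.
Step 12. [r3c6∈{4}] r3c6 is down to just 4, so r3c6=4.
Step 13. [r6c6∈{5}] r6c6's peers cover all but 5 ⇒ r6c6=5.
Step 14. [r4c3∈{4}] nothing but 4 survives at r4c3, so r4c3=4.
Step 15. [r4c4∈{2}] r4c4 has the single candidate 2. So r4c4=2.
Step 16. [r2c5∈{4}] r2c5 is down to just 4. So r2c5=4.
Step 17. [r1c5∈{1}] r1c5 has the single candidate 1. So r1c5=1.
Step 18. [r6c5∈{3}] r6c5's peers cover all but 3 ⇒ r6c5=3.
Step 19. [r1c1∈{6}] r1c1 has the single candidate 6. So r1c1=6.
Step 20. [r6c2∈{2}] r6c2 has the single candidate 2. So r6c2=2.
Step 21. [r4c1∈{3}] nothing but 3 survives at r4c1 ⇒ r4c1=3.

Answer: 6 4 2 5 1 3 / 1 5 3 6 4 2 / 2 1 5 3 6 4 / 3 6 4 2 5 1 / 5 3 1 4 2 6 / 4 2 6 1 3 5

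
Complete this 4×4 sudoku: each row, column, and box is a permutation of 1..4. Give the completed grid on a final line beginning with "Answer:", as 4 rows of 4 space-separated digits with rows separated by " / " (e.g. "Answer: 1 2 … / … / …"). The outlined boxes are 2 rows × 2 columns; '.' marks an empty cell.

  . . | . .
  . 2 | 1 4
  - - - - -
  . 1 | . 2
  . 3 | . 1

Step 1. [r3c1∈{4}] r3c1 is down to just 4, so r3c1=4.
Step 2. [r1c4∈{3}] r1c4's peers cover all but 3 ⇒ r1c4=3.
Step 3. [r1c3∈{2}] r1c3 has the single candidate 2, so r1c3=2.
Step 4. [r2c1∈{3}] r2c1 has the single candidate 3 ⇒ r2c1=3.
Step 5. [r4c3∈{4}] r4c3 is down to just 4. So r4c3=4.
Step 6. [r3c3∈{3}] nothing but 3 survives at r3c3 ⇒ r3c3=3.
Step 7. [r1c1∈{1}] only 1 remains possible at r1c1. So r1c1=1.
Step 8. [r1c2∈{4}] r1c2 has the single candidate 4 ⇒ r1c2=4.
Step 9. [r4c1∈{2}] r4c1's peers cover all but 2 ⇒ r4c1=2.

Answer: 1 4 2 3 / 3 2 1 4 / 4 1 3 2 / 2 3 4 1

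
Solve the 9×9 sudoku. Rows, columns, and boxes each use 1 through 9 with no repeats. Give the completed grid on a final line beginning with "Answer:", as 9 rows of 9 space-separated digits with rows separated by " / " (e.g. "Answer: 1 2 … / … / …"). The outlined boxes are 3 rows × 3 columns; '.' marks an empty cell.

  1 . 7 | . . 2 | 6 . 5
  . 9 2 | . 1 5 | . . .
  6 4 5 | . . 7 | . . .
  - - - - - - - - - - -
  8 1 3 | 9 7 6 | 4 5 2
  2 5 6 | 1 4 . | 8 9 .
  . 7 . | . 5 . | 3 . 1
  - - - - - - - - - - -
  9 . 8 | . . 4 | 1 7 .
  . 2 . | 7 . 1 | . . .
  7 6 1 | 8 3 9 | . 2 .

Step 1. [r2c1∈{3}] only 3 remains possible at r2c1 ⇒ r2c1=3.
Step 2. [r8c3∈{4}] only 4 remains possible at r8c3, so r8c3=4.
Step 3. [r8c5∈{6}] r8c5 is down to just 6. So r8c5=6.
Step 4. [r3c4∈{3}] r3c4 has the single candidate 3, so r3c4=3.
Step 5. [r1c8∈{3,4,8}] in row 1, 3 fits only at r1c8, so r1c8=3.
Step 6. [r8c8∈{8}] r8c8 is down to just 8, so r8c8=8.
Step 7. [r2c9∈{4,7,8}] in row 2, 8 fits only at r2c9. So r2c9=8.
Step 8. [r3c9∈{9}] r3c9 is down to just 9, so r3c9=9.
Step 9. [r7c9∈{3,6}] row 7 places 6 nowhere but r7c9 ⇒ r7c9=6.
Step 10. [r2c4∈{4,6}] across row 2, 6 lands solely at r2c4. So r2c4=6.
Step 11. [r8c1∈{5}] nothing but 5 survives at r8c1, so r8c1=5.
Step 12. [r3c5∈{8}] r3c5 is down to just 8 ⇒ r3c5=8.
Step 13. [r7c4∈{2,5}] 5 has one home in row 7: r7c4. So r7c4=5.
Step 14. [r6c6∈{8}] r6c6's peers cover all but 8 ⇒ r6c6=8.
Step 15. [r8c9∈{3}] nothing but 3 survives at r8c9, so r8c9=3.
Step 16. [r7c5∈{2}] r7c5 is down to just 2, so r7c5=2.
Step 17. [r5c6∈{3}] only 3 remains possible at r5c6 ⇒ r5c6=3.
Step 18. [r2c7∈{7}] r2c7 is down to just 7, so r2c7=7.
Step 19. [r8c7∈{9}] only 9 remains possible at r8c7 ⇒ r8c7=9.
Step 20. [r5c9∈{7}] r5c9 has the single candidate 7 ⇒ r5c9=7.
Step 21. [r6c1∈{4}] only 4 remains possible at r6c1 ⇒ r6c1=4.
Step 22. [r3c7∈{2}] r3c7 has the single candidate 2 ⇒ r3c7=2.
Step 23. [r3c8∈{1}] only 1 remains possible at r3c8 ⇒ r3c8=1.
Step 24. [r7c2∈{3}] r7c2's peers cover all but 3, so r7c2=3.
Step 25. [r6c3∈{9}] only 9 remains possible at r6c3 ⇒ r6c3=9.
Step 26. [r2c8∈{4}] only 4 remains possible at r2c8 ⇒ r2c8=4.
Step 27. [r1c5∈{9}] nothing but 9 survives at r1c5, so r1c5=9.
Step 28. [r9c7∈{5}] r9c7 is down to just 5. So r9c7=5.
Step 29. [r1c4∈{4}] r1c4 is down to just 4 ⇒ r1c4=4.
Step 30. [r6c4∈{2}] r6c4 is down to just 2. So r6c4=2.
Step 31. [r1c2∈{8}] r1c2's peers cover all but 8 ⇒ r1c2=8.
Step 32. [r9c9∈{4}] r9c9 is down to just 4 ⇒ r9c9=4.
Step 33. [r6c8∈{6}] only 6 remains possible at r6c8. So r6c8=6.

Answer: 1 8 7 4 9 2 6 3 5 / 3 9 2 6 1 5 7 4 8 / 6 4 5 3 8 7 2 1 9 / 8 1 3 9 7 6 4 5 2 / 2 5 6 1 4 3 8 9 7 / 4 7 9 2 5 8 3 6 1 / 9 3 8 5 2 4 1 7 6 / 5 2 4 7 6 1 9 8 3 / 7 6 1 8 3 9 5 2 4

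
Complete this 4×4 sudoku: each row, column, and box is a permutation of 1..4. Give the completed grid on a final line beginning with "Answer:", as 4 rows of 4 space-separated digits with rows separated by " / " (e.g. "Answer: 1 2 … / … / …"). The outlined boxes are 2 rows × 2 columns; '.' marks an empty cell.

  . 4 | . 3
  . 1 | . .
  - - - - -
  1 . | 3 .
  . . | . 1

Step 1. [r4c1∈{2,3,4}] col 1 places 4 nowhere but r4c1, so r4c1=4.
Step 2. [r4c3∈{2}] only 2 remains possible at r4c3. So r4c3=2.
Step 3. [r2c4∈{2,4}] 2 has one home in col 4: r2c4. So r2c4=2.
Step 4. [r1c1∈{2}] r1c1's peers cover all but 2, so r1c1=2.
Step 5. [r3c2∈{2}] r3c2's peers cover all but 2 ⇒ r3c2=2.
Step 6. [r2c3∈{4}] r2c3 is down to just 4. So r2c3=4.
Step 7. [r1c3∈{1}] r1c3 has the single candidate 1. So r1c3=1.
Step 8. [r2c1∈{3}] r2c1 has the single candidate 3, so r2c1=3.
Step 9. [r3c4∈{4}] r3c4's peers cover all but 4. So r3c4=4.
Step 10. [r4c2∈{3}] nothing but 3 survives at r4c2, so r4c2=3.

Answer: 2 4 1 3 / 3 1 4 2 / 1 2 3 4 / 4 3 2 1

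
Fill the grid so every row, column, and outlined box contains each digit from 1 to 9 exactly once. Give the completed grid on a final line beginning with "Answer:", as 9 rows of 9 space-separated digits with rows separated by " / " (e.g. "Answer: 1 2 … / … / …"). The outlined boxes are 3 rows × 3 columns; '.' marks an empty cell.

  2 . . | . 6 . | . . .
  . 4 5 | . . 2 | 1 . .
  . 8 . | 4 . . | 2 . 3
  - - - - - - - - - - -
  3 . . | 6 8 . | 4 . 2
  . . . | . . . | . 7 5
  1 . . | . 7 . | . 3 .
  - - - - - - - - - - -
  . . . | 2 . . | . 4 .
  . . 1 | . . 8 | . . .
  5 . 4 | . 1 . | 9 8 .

Step 1. [r3c6∈{1,5,7,9}] across row 3, 1 lands solely at r3c6, so r3c6=1.
Step 2. [r9c2∈{2,3,6,7}] in row 9, 2 fits only at r9c2, so r9c2=2.
Step 3. [r5c1∈{4,6,8,9}] col 1 places 4 nowhere but r5c1, so r5c1=4.
Step 4. [r6c3∈{2,6,8,9}] 2 has one home in row 6: r6c3. So r6c3=2.
Step 5. [r7c1∈{6,7,8,9}] in col 1, 8 fits only at r7c1. So r7c1=8.
Step 6. [r5c3∈{6,8,9}] col 3 places 8 nowhere but r5c3 ⇒ r5c3=8.
Step 7. [r5c7∈{6}] only 6 remains possible at r5c7, so r5c7=6.
Step 8. [r5c2∈{9}] r5c2's peers cover all but 9 ⇒ r5c2=9.
Step 9. [r5c6∈{3}] nothing but 3 survives at r5c6. So r5c6=3.
Step 10. [r9c4∈{3,7}] 3 has one home in row 9: r9c4 ⇒ r9c4=3.
Step 11. [r4c3∈{7}] r4c3's peers cover all but 7. So r4c3=7.
Step 12. [r3c1∈{6,7,9}] in row 3, 7 fits only at r3c1. So r3c1=7.
Step 13. [r6c2∈{5,6}] row 6 places 6 nowhere but r6c2 ⇒ r6c2=6.
Step 14. [r1c9∈{4,7,8,9}] row 1 places 4 nowhere but r1c9 ⇒ r1c9=4.
Step 15. [r6c6∈{4,5,9}] in row 6, 4 fits only at r6c6 ⇒ r6c6=4.
Step 16. [r6c4∈{5,9}] across row 6, 5 lands solely at r6c4. So r6c4=5.
Step 17. [r6c9∈{8,9}] r6c9 is the only open cell in row 6 admitting 9, so r6c9=9.
Step 18. [r2c9∈{6,7,8}] col 9 places 8 nowhere but r2c9, so r2c9=8.
Step 19. [r1c7∈{5,7}] 7 has one home in box 3: r1c7. So r1c7=7.
Step 20. [r2c4∈{7,9}] 7 has one home in row 2: r2c4 ⇒ r2c4=7.
Step 21. [r8c4∈{9}] r8c4 is down to just 9, so r8c4=9.
Step 22. [r2c1∈{6,9}] 9 has one home in col 1: r2c1 ⇒ r2c1=9.
Step 23. [r7c5∈{5}] only 5 remains possible at r7c5 ⇒ r7c5=5.
Step 24. [r3c8∈{5,6,9}] in row 3, 5 fits only at r3c8. So r3c8=5.
Step 25. [r8c1∈{6}] only 6 remains possible at r8c1 ⇒ r8c1=6.
Step 26. [r7c7∈{3}] r7c7 is down to just 3. So r7c7=3.
Step 27. [r8c9∈{7}] r8c9's peers cover all but 7, so r8c9=7.
Step 28. [r9c6∈{6,7}] in row 9, 7 fits only at r9c6 ⇒ r9c6=7.
Step 29. [r4c6∈{9}] r4c6's peers cover all but 9 ⇒ r4c6=9.
Step 30. [r1c2∈{1,3}] in row 1, 1 fits only at r1c2, so r1c2=1.
Step 31. [r9c9∈{6}] only 6 remains possible at r9c9, so r9c9=6.
Step 32. [r2c8∈{6}] r2c8 has the single candidate 6, so r2c8=6.
Step 33. [r7c6∈{6}] nothing but 6 survives at r7c6. So r7c6=6.
Step 34. [r1c3∈{3}] nothing but 3 survives at r1c3 ⇒ r1c3=3.
Step 35. [r6c7∈{8}] only 8 remains possible at r6c7. So r6c7=8.
Step 36. [r3c5∈{9}] only 9 remains possible at r3c5, so r3c5=9.
Step 37. [r5c4∈{1}] nothing but 1 survives at r5c4, so r5c4=1.
Step 38. [r8c2∈{3}] only 3 remains possible at r8c2, so r8c2=3.
Step 39. [r2c5∈{3}] r2c5 is down to just 3 ⇒ r2c5=3.
Step 40. [r1c4∈{8}] nothing but 8 survives at r1c4. So r1c4=8.
Step 41. [r4c2∈{5}] r4c2 is down to just 5. So r4c2=5.
Step 42. [r7c3∈{9}] r7c3's peers cover all but 9 ⇒ r7c3=9.
Step 43. [r8c8∈{2}] nothing but 2 survives at r8c8. So r8c8=2.
Step 44. [r8c7∈{5}] r8c7 has the single candidate 5. So r8c7=5.
Step 45. [r7c9∈{1}] r7c9 is down to just 1 ⇒ r7c9=1.
Step 46. [r4c8∈{1}] r4c8 is down to just 1. So r4c8=1.
Step 47. [r5c5∈{2}] nothing but 2 survives at r5c5 ⇒ r5c5=2.
Step 48. [r8c5∈{4}] r8c5's peers cover all but 4 ⇒ r8c5=4.
Step 49. [r3c3∈{6}] r3c3 is down to just 6. So r3c3=6.
Step 50. [r1c6∈{5}] r1c6's peers cover all but 5, so r1c6=5.
Step 51. [r7c2∈{7}] only 7 remains possible at r7c2. So r7c2=7.
Step 52. [r1c8∈{9}] nothing but 9 survives at r1c8, so r1c8=9.

Answer: 2 1 3 8 6 5 7 9 4 / 9 4 5 7 3 2 1 6 8 / 7 8 6 4 9 1 2 5 3 / 3 5 7 6 8 9 4 1 2 / 4 9 8 1 2 3 6 7 5 / 1 6 2 5 7 4 8 3 9 / 8 7 9 2 5 6 3 4 1 / 6 3 1 9 4 8 5 2 7 / 5 2 4 3 1 7 9 8 6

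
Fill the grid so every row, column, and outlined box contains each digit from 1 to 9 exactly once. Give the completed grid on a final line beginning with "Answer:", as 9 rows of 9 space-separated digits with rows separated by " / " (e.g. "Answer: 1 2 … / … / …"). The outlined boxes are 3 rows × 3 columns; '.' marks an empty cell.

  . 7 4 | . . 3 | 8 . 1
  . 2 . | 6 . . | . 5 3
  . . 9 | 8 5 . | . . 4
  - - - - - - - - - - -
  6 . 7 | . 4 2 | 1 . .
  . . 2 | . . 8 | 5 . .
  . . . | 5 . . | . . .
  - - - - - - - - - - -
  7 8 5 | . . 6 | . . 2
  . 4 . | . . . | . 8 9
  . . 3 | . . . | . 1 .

Step 1. [r1c8∈{2,6,9}] 6 has one home in row 1: r1c8 ⇒ r1c8=6.
Step 2. [r2c7∈{7,9}] in box 3, 9 fits only at r2c7 ⇒ r2c7=9.
Step 3. [r9c5∈{2,7,8,9}] r9c5 is the only open cell in row 9 admitting 8, so r9c5=8.
Step 4. [r3c2∈{1,3,6}] row 3 places 6 nowhere but r3c2 ⇒ r3c2=6.
Step 5. [r9c2∈{9}] r9c2's peers cover all but 9 ⇒ r9c2=9.
Step 6. [r6c6∈{1,7,9}] col 6 places 9 nowhere but r6c6, so r6c6=9.
Step 7. [r4c4∈{3}] only 3 remains possible at r4c4. So r4c4=3.
Step 8. [r5c1∈{1,3,4,9}] col 1 places 9 nowhere but r5c1, so r5c1=9.
Step 9. [r5c8∈{3,4,7}] r5c8 is the only open cell in row 5 admitting 4, so r5c8=4.
Step 10. [r7c8∈{3}] r7c8 is down to just 3. So r7c8=3.
Step 11. [r6c7∈{2,3,6,7}] in col 7, 3 fits only at r6c7, so r6c7=3.
Step 12. [r6c2∈{1}] nothing but 1 survives at r6c2. So r6c2=1.
Step 13. [r8c6∈{1,5,7}] r8c6 is the only open cell in row 8 admitting 5 ⇒ r8c6=5.
Step 14. [r6c3∈{8}] r6c3 is down to just 8. So r6c3=8.
Step 15. [r2c3∈{1}] only 1 remains possible at r2c3, so r2c3=1.
Step 16. [r2c5∈{7}] nothing but 7 survives at r2c5 ⇒ r2c5=7.
Step 17. [r9c6∈{4,7}] 7 has one home in col 6: r9c6, so r9c6=7.
Step 18. [r8c1∈{1,2}] in col 1, 1 fits only at r8c1, so r8c1=1.
Step 19. [r8c4∈{2}] r8c4 has the single candidate 2. So r8c4=2.
Step 20. [r3c7∈{2,7}] col 7 places 2 nowhere but r3c7 ⇒ r3c7=2.
Step 21. [r9c4∈{4}] r9c4 is down to just 4. So r9c4=4.
Step 22. [r5c4∈{1,7}] across col 4, 7 lands solely at r5c4. So r5c4=7.
Step 23. [r5c9∈{6}] only 6 remains possible at r5c9. So r5c9=6.
Step 24. [r1c4∈{9}] r1c4 is down to just 9, so r1c4=9.
Step 25. [r8c3∈{6}] r8c3's peers cover all but 6, so r8c3=6.
Step 26. [r5c5∈{1}] r5c5 is down to just 1 ⇒ r5c5=1.
Step 27. [r6c8∈{2,7}] across row 6, 2 lands solely at r6c8 ⇒ r6c8=2.
Step 28. [r1c1∈{5}] r1c1 is down to just 5. So r1c1=5.
Step 29. [r9c9∈{5}] r9c9 has the single candidate 5 ⇒ r9c9=5.
Step 30. [r4c2∈{5}] only 5 remains possible at r4c2 ⇒ r4c2=5.
Step 31. [r3c6∈{1}] nothing but 1 survives at r3c6. So r3c6=1.
Step 32. [r5c2∈{3}] r5c2 is down to just 3 ⇒ r5c2=3.
Step 33. [r9c1∈{2}] only 2 remains possible at r9c1. So r9c1=2.
Step 34. [r1c5∈{2}] r1c5's peers cover all but 2, so r1c5=2.
Step 35. [r9c7∈{6}] r9c7's peers cover all but 6. So r9c7=6.
Step 36. [r2c1∈{8}] only 8 remains possible at r2c1 ⇒ r2c1=8.
Step 37. [r3c8∈{7}] r3c8's peers cover all but 7. So r3c8=7.
Step 38. [r7c7∈{4}] r7c7's peers cover all but 4, so r7c7=4.
Step 39. [r8c5∈{3}] r8c5's peers cover all but 3. So r8c5=3.
Step 40. [r4c8∈{9}] r4c8 is down to just 9 ⇒ r4c8=9.
Step 41. [r3c1∈{3}] r3c1's peers cover all but 3. So r3c1=3.
Step 42. [r6c1∈{4}] r6c1 is down to just 4, so r6c1=4.
Step 43. [r6c5∈{6}] r6c5 has the single candidate 6. So r6c5=6.
Step 44. [r4c9∈{8}] nothing but 8 survives at r4c9, so r4c9=8.
Step 45. [r7c4∈{1}] r7c4's peers cover all but 1, so r7c4=1.
Step 46. [r8c7∈{7}] nothing but 7 survives at r8c7, so r8c7=7.
Step 47. [r7c5∈{9}] only 9 remains possible at r7c5, so r7c5=9.
Step 48. [r6c9∈{7}] r6c9 has the single candidate 7. So r6c9=7.
Step 49. [r2c6∈{4}] nothing but 4 survives at r2c6 ⇒ r2c6=4.

Answer: 5 7 4 9 2 3 8 6 1 / 8 2 1 6 7 4 9 5 3 / 3 6 9 8 5 1 2 7 4 / 6 5 7 3 4 2 1 9 8 / 9 3 2 7 1 8 5 4 6 / 4 1 8 5 6 9 3 2 7 / 7 8 5 1 9 6 4 3 2 / 1 4 6 2 3 5 7 8 9 / 2 9 3 4 8 7 6 1 5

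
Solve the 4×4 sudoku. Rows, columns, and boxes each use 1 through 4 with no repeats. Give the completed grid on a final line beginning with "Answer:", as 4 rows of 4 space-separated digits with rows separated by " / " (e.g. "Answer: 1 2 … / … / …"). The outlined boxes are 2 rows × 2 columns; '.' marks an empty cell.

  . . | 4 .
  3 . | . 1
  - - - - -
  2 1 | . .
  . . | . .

Step 1. [r4c2∈{3,4}] r4c2 is the only open cell in col 2 admitting 3 ⇒ r4c2=3.
Step 2. [r2c3∈{2}] only 2 remains possible at r2c3 ⇒ r2c3=2.
Step 3. [r3c4∈{3,4}] 4 has one home in row 3: r3c4. So r3c4=4.
Step 4. [r3c3∈{3}] only 3 remains possible at r3c3 ⇒ r3c3=3.
Step 5. [r2c2∈{4}] r2c2 has the single candidate 4. So r2c2=4.
Step 6. [r1c1∈{1}] nothing but 1 survives at r1c1. So r1c1=1.
Step 7. [r4c3∈{1}] nothing but 1 survives at r4c3, so r4c3=1.
Step 8. [r1c4∈{3}] r1c4 is down to just 3 ⇒ r1c4=3.
Step 9. [r1c2∈{2}] only 2 remains possible at r1c2. So r1c2=2.
Step 10. [r4c4∈{2}] only 2 remains possible at r4c4. So r4c4=2.
Step 11. [r4c1∈{4}] r4c1 has the single candidate 4. So r4c1=4.

Answer: 1 2 4 3 / 3 4 2 1 / 2 1 3 4 / 4 3 1 2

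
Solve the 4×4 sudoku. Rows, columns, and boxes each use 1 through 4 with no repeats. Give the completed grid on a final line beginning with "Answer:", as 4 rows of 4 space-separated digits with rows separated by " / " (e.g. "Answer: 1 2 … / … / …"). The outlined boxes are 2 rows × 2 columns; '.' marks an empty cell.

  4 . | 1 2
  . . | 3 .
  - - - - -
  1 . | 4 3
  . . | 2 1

Step 1. [r1c2∈{3}] r1c2 has the single candidate 3, so r1c2=3.
Step 2. [r2c1∈{2}] r2c1's peers cover all but 2. So r2c1=2.
Step 3. [r3c2∈{2}] r3c2's peers cover all but 2 ⇒ r3c2=2.
Step 4. [r4c1∈{3}] r4c1 is down to just 3 ⇒ r4c1=3.
Step 5. [r4c2∈{4}] nothing but 4 survives at r4c2 ⇒ r4c2=4.
Step 6. [r2c4∈{4}] r2c4 is down to just 4, so r2c4=4.
Step 7. [r2c2∈{1}] nothing but 1 survives at r2c2, so r2c2=1.

Answer: 4 3 1 2 / 2 1 3 4 / 1 2 4 3 / 3 4 2 1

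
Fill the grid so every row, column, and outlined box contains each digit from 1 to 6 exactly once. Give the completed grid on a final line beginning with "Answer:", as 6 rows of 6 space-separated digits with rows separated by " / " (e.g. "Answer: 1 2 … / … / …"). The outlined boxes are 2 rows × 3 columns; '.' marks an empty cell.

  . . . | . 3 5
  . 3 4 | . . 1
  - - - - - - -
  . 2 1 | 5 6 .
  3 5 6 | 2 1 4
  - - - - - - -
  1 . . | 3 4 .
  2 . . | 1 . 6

Step 1. [r1c1∈{6}] r1c1 has the single candidate 6 ⇒ r1c1=6.
Step 2. [r6c3∈{3,5}] r6c3 is the only open cell in row 6 admitting 3, so r6c3=3.
Step 3. [r5c2∈{6}] r5c2's peers cover all but 6 ⇒ r5c2=6.
Step 4. [r1c3∈{2}] only 2 remains possible at r1c3 ⇒ r1c3=2.
Step 5. [r2c1∈{5}] nothing but 5 survives at r2c1 ⇒ r2c1=5.
Step 6. [r2c4∈{6}] r2c4 has the single candidate 6, so r2c4=6.
Step 7. [r5c3∈{5}] only 5 remains possible at r5c3. So r5c3=5.
Step 8. [r6c5∈{5}] r6c5 has the single candidate 5. So r6c5=5.
Step 9. [r5c6∈{2}] nothing but 2 survives at r5c6, so r5c6=2.
Step 10. [r3c6∈{3}] r3c6's peers cover all but 3, so r3c6=3.
Step 11. [r3c1∈{4}] r3c1 has the single candidate 4. So r3c1=4.
Step 12. [r2c5∈{2}] only 2 remains possible at r2c5, so r2c5=2.
Step 13. [r1c4∈{4}] r1c4 is down to just 4, so r1c4=4.
Step 14. [r6c2∈{4}] nothing but 4 survives at r6c2. So r6c2=4.
Step 15. [r1c2∈{1}] r1c2 is down to just 1. So r1c2=1.

Answer: 6 1 2 4 3 5 / 5 3 4 6 2 1 / 4 2 1 5 6 3 / 3 5 6 2 1 4 / 1 6 5 3 4 2 / 2 4 3 1 5 6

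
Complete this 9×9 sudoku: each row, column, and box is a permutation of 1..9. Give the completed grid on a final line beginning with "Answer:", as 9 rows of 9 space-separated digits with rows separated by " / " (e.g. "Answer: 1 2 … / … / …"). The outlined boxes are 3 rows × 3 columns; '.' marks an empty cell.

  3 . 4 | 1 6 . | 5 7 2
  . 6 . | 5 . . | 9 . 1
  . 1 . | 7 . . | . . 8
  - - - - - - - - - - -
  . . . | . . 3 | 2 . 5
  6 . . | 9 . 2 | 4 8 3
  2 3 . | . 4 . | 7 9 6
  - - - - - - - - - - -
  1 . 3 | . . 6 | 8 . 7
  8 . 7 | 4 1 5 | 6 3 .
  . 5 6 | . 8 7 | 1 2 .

Step 1. [r6c3∈{1,5,8}] r6c3 is the only open cell in row 6 admitting 5. So r6c3=5.
Step 2. [r4c5∈{7}] r4c5's peers cover all but 7, so r4c5=7.
Step 3. [r2c8∈{4}] r2c8's peers cover all but 4. So r2c8=4.
Step 4. [r7c2∈{2,4,9}] in row 7, 4 fits only at r7c2, so r7c2=4.
Step 5. [r9c1∈{9}] r9c1's peers cover all but 9. So r9c1=9.
Step 6. [r2c6∈{8}] r2c6's peers cover all but 8, so r2c6=8.
Step 7. [r4c3∈{1,8,9}] 8 has one home in col 3: r4c3 ⇒ r4c3=8.
Step 8. [r3c3∈{2,9}] in col 3, 9 fits only at r3c3 ⇒ r3c3=9.
Step 9. [r3c5∈{2,3}] r3c5 is the only open cell in row 3 admitting 2, so r3c5=2.
Step 10. [r5c5∈{5}] only 5 remains possible at r5c5. So r5c5=5.
Step 11. [r8c2∈{2}] only 2 remains possible at r8c2, so r8c2=2.
Step 12. [r3c6∈{4}] r3c6's peers cover all but 4 ⇒ r3c6=4.
Step 13. [r4c2∈{9}] r4c2 has the single candidate 9, so r4c2=9.
Step 14. [r1c6∈{9}] only 9 remains possible at r1c6. So r1c6=9.
Step 15. [r9c9∈{4}] only 4 remains possible at r9c9. So r9c9=4.
Step 16. [r4c4∈{6}] nothing but 6 survives at r4c4. So r4c4=6.
Step 17. [r3c7∈{3}] r3c7 has the single candidate 3, so r3c7=3.
Step 18. [r7c4∈{2}] r7c4 has the single candidate 2. So r7c4=2.
Step 19. [r6c4∈{8}] only 8 remains possible at r6c4 ⇒ r6c4=8.
Step 20. [r5c2∈{7}] r5c2 is down to just 7. So r5c2=7.
Step 21. [r2c1∈{7}] only 7 remains possible at r2c1. So r2c1=7.
Step 22. [r1c2∈{8}] r1c2 is down to just 8, so r1c2=8.
Step 23. [r7c5∈{9}] r7c5's peers cover all but 9, so r7c5=9.
Step 24. [r3c1∈{5}] r3c1 is down to just 5 ⇒ r3c1=5.
Step 25. [r5c3∈{1}] r5c3 has the single candidate 1, so r5c3=1.
Step 26. [r3c8∈{6}] r3c8 has the single candidate 6 ⇒ r3c8=6.
Step 27. [r2c5∈{3}] r2c5 has the single candidate 3, so r2c5=3.
Step 28. [r8c9∈{9}] nothing but 9 survives at r8c9. So r8c9=9.
Step 29. [r4c8∈{1}] r4c8 is down to just 1. So r4c8=1.
Step 30. [r7c8∈{5}] only 5 remains possible at r7c8 ⇒ r7c8=5.
Step 31. [r2c3∈{2}] nothing but 2 survives at r2c3, so r2c3=2.
Step 32. [r9c4∈{3}] only 3 remains possible at r9c4, so r9c4=3.
Step 33. [r4c1∈{4}] r4c1 is down to just 4, so r4c1=4.
Step 34. [r6c6∈{1}] r6c6 is down to just 1, so r6c6=1.

Answer: 3 8 4 1 6 9 5 7 2 / 7 6 2 5 3 8 9 4 1 / 5 1 9 7 2 4 3 6 8 / 4 9 8 6 7 3 2 1 5 / 6 7 1 9 5 2 4 8 3 / 2 3 5 8 4 1 7 9 6 / 1 4 3 2 9 6 8 5 7 / 8 2 7 4 1 5 6 3 9 / 9 5 6 3 8 7 1 2 4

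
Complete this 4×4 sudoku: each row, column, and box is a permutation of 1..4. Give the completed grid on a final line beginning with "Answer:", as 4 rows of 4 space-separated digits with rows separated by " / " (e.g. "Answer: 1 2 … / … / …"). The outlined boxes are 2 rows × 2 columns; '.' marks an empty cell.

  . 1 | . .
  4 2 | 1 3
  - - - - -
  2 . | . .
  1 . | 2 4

Step 1. [r4c2∈{3}] nothing but 3 survives at r4c2. So r4c2=3.
Step 2. [r3c4∈{1}] r3c4 is down to just 1. So r3c4=1.
Step 3. [r1c1∈{3}] nothing but 3 survives at r1c1 ⇒ r1c1=3.
Step 4. [r1c3∈{4}] only 4 remains possible at r1c3 ⇒ r1c3=4.
Step 5. [r3c2∈{4}] r3c2's peers cover all but 4. So r3c2=4.
Step 6. [r1c4∈{2}] r1c4's peers cover all but 2 ⇒ r1c4=2.
Step 7. [r3c3∈{3}] r3c3 is down to just 3. So r3c3=3.

Answer: 3 1 4 2 / 4 2 1 3 / 2 4 3 1 / 1 3 2 4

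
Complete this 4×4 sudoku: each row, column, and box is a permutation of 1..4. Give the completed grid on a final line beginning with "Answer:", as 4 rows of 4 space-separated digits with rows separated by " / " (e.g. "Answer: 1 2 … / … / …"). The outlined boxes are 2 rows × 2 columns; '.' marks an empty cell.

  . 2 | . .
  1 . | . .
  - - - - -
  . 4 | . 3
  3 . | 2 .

Step 1. [r1c3∈{1,3,4}] r1c3 is the only open cell in row 1 admitting 3, so r1c3=3.
Step 2. [r4c4∈{1,4}] r4c4 is the only open cell in row 4 admitting 4. So r4c4=4.
Step 3. [r4c2∈{1}] nothing but 1 survives at r4c2, so r4c2=1.
Step 4. [r2c4∈{2}] r2c4 has the single candidate 2. So r2c4=2.
Step 5. [r3c1∈{2}] r3c1's peers cover all but 2 ⇒ r3c1=2.
Step 6. [r1c4∈{1}] r1c4 has the single candidate 1 ⇒ r1c4=1.
Step 7. [r3c3∈{1}] nothing but 1 survives at r3c3, so r3c3=1.
Step 8. [r1c1∈{4}] nothing but 4 survives at r1c1 ⇒ r1c1=4.
Step 9. [r2c3∈{4}] nothing but 4 survives at r2c3. So r2c3=4.
Step 10. [r2c2∈{3}] r2c2 has the single candidate 3, so r2c2=3.

Answer: 4 2 3 1 / 1 3 4 2 / 2 4 1 3 / 3 1 2 4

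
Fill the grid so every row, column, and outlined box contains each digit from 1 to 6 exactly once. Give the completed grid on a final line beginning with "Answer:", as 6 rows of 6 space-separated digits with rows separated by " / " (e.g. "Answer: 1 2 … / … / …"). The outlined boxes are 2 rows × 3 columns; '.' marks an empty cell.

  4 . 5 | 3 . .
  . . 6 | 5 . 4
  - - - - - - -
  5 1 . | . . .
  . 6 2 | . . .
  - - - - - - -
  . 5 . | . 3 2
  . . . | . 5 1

Step 1. [r3c3∈{3,4}] 4 has one home in box 3: r3c3. So r3c3=4.
Step 2. [r1c2∈{2}] r1c2's peers cover all but 2, so r1c2=2.
Step 3. [r1c5∈{1,6}] 1 has one home in row 1: r1c5. So r1c5=1.
Step 4. [r5c4∈{4,6}] in row 5, 4 fits only at r5c4. So r5c4=4.
Step 5. [r4c1∈{3}] r4c1 is down to just 3 ⇒ r4c1=3.
Step 6. [r3c5∈{2,6}] col 5 places 6 nowhere but r3c5, so r3c5=6.
Step 7. [r5c1∈{1,6}] 6 has one home in row 5: r5c1. So r5c1=6.
Step 8. [r6c2∈{3,4}] r6c2 is the only open cell in row 6 admitting 4. So r6c2=4.
Step 9. [r6c1∈{2}] r6c1's peers cover all but 2. So r6c1=2.
Step 10. [r4c5∈{4}] r4c5's peers cover all but 4. So r4c5=4.
Step 11. [r6c4∈{6}] r6c4 has the single candidate 6 ⇒ r6c4=6.
Step 12. [r6c3∈{3}] r6c3 has the single candidate 3, so r6c3=3.
Step 13. [r3c4∈{2}] r3c4 has the single candidate 2 ⇒ r3c4=2.
Step 14. [r2c5∈{2}] r2c5 is down to just 2, so r2c5=2.
Step 15. [r4c6∈{5}] r4c6 has the single candidate 5, so r4c6=5.
Step 16. [r3c6∈{3}] r3c6 has the single candidate 3. So r3c6=3.
Step 17. [r2c2∈{3}] r2c2 has the single candidate 3 ⇒ r2c2=3.
Step 18. [r1c6∈{6}] r1c6 has the single candidate 6 ⇒ r1c6=6.
Step 19. [r2c1∈{1}] r2c1 has the single candidate 1 ⇒ r2c1=1.
Step 20. [r4c4∈{1}] r4c4's peers cover all but 1, so r4c4=1.
Step 21. [r5c3∈{1}] nothing but 1 survives at r5c3 ⇒ r5c3=1.

Answer: 4 2 5 3 1 6 / 1 3 6 5 2 4 / 5 1 4 2 6 3 / 3 6 2 1 4 5 / 6 5 1 4 3 2 / 2 4 3 6 5 1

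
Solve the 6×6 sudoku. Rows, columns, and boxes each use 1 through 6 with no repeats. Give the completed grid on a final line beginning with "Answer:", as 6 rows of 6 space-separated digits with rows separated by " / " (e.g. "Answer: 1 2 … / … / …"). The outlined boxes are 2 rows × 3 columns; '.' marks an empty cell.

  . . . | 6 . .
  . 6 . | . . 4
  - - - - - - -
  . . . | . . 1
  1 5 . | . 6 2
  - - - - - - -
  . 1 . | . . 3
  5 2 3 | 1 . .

Step 1. [r4c3∈{4}] r4c3 has the single candidate 4, so r4c3=4.
Step 2. [r3c2∈{3}] nothing but 3 survives at r3c2, so r3c2=3.
Step 3. [r5c1∈{4,6}] r5c1 is the only open cell in box 5 admitting 4. So r5c1=4.
Step 4. [r1c6∈{5}] only 5 remains possible at r1c6, so r1c6=5.
Step 5. [r2c3∈{1,2,5}] 5 has one home in row 2: r2c3 ⇒ r2c3=5.
Step 6. [r2c5∈{1,2,3}] r2c5 is the only open cell in row 2 admitting 1. So r2c5=1.
Step 7. [r1c5∈{2,3}] 3 has one home in col 5: r1c5, so r1c5=3.
Step 8. [r1c1∈{2}] nothing but 2 survives at r1c1. So r1c1=2.
Step 9. [r5c5∈{2,5}] 2 has one home in col 5: r5c5 ⇒ r5c5=2.
Step 10. [r3c4∈{4,5}] across col 4, 4 lands solely at r3c4, so r3c4=4.
Step 11. [r3c3∈{2,6}] across row 3, 2 lands solely at r3c3. So r3c3=2.
Step 12. [r4c4∈{3}] only 3 remains possible at r4c4. So r4c4=3.
Step 13. [r5c4∈{5}] r5c4's peers cover all but 5, so r5c4=5.
Step 14. [r3c1∈{6}] r3c1 has the single candidate 6. So r3c1=6.
Step 15. [r6c5∈{4}] r6c5 is down to just 4, so r6c5=4.
Step 16. [r5c3∈{6}] r5c3 is down to just 6, so r5c3=6.
Step 17. [r1c2∈{4}] r1c2's peers cover all but 4 ⇒ r1c2=4.
Step 18. [r3c5∈{5}] only 5 remains possible at r3c5 ⇒ r3c5=5.
Step 19. [r1c3∈{1}] r1c3 has the single candidate 1. So r1c3=1.
Step 20. [r2c4∈{2}] only 2 remains possible at r2c4. So r2c4=2.
Step 21. [r2c1∈{3}] r2c1's peers cover all but 3 ⇒ r2c1=3.
Step 22. [r6c6∈{6}] nothing but 6 survives at r6c6 ⇒ r6c6=6.

Answer: 2 4 1 6 3 5 / 3 6 5 2 1 4 / 6 3 2 4 5 1 / 1 5 4 3 6 2 / 4 1 6 5 2 3 / 5 2 3 1 4 6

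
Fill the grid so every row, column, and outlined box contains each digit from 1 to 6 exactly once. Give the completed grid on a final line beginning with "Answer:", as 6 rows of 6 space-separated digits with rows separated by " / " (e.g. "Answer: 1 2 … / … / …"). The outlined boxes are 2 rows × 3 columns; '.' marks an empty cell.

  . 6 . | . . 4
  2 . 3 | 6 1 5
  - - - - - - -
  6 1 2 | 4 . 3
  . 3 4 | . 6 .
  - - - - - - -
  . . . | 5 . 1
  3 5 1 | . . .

Step 1. [r6c4∈{2}] r6c4 has the single candidate 2, so r6c4=2.
Step 2. [r5c5∈{3,4}] across row 5, 3 lands solely at r5c5 ⇒ r5c5=3.
Step 3. [r1c3∈{5}] r1c3's peers cover all but 5 ⇒ r1c3=5.
Step 4. [r5c1∈{4}] r5c1 has the single candidate 4. So r5c1=4.
Step 5. [r5c2∈{2}] r5c2 has the single candidate 2 ⇒ r5c2=2.
Step 6. [r4c1∈{5}] r4c1 is down to just 5 ⇒ r4c1=5.
Step 7. [r3c5∈{5}] r3c5's peers cover all but 5, so r3c5=5.
Step 8. [r1c1∈{1}] r1c1 is down to just 1, so r1c1=1.
Step 9. [r4c6∈{2}] r4c6's peers cover all but 2. So r4c6=2.
Step 10. [r5c3∈{6}] r5c3 has the single candidate 6, so r5c3=6.
Step 11. [r1c5∈{2}] nothing but 2 survives at r1c5. So r1c5=2.
Step 12. [r2c2∈{4}] r2c2's peers cover all but 4. So r2c2=4.
Step 13. [r6c6∈{6}] r6c6 is down to just 6. So r6c6=6.
Step 14. [r1c4∈{3}] r1c4 is down to just 3 ⇒ r1c4=3.
Step 15. [r6c5∈{4}] only 4 remains possible at r6c5. So r6c5=4.
Step 16. [r4c4∈{1}] r4c4 has the single candidate 1. So r4c4=1.

Answer: 1 6 5 3 2 4 / 2 4 3 6 1 5 / 6 1 2 4 5 3 / 5 3 4 1 6 2 / 4 2 6 5 3 1 / 3 5 1 2 4 6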